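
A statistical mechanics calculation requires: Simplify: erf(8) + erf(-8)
erf is odd: erf(-8)=-erf(8)
erf(8) + erf(-8)=erf(8) - erf(8)=0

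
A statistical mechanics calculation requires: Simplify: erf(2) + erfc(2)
By definition erfc(x)=1 - erf(x)
erf(2) + erfc(2)=erf(2) + 1 - erf(2)=1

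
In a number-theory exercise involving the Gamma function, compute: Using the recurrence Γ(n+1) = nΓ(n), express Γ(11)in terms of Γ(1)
Γ(11) = 10Γ(10) = 10·9Γ(9) = ... = 10!·Γ(1) = 3628800·Γ(1)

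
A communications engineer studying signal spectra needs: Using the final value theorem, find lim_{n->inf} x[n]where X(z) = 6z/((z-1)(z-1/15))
Final value theorem: lim x[n] = lim_{z->1} (z-1)*X(z)
(z-1)*X(z) = 6z/(z-1/15)
As z->1: 6/(1 - 1/15) = 6/(14/15) = 45/7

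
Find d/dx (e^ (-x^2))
Chain rule: d/dx[e^u] = e^u · u' where u = -x^2
u' = -2x

Answer: -2x·e^(-x^2)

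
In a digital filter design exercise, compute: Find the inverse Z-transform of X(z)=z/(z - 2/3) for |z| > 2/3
Standard pair: z/(z-a) <-> a^n*u[n] for causal signals
With a=2/3: x[n]=(2/3)^n*u[n]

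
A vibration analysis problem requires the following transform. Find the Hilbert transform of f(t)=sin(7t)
The Hilbert transform shifts each frequency component by -pi/2.
H{sin(wt)}=-cos(wt)
With w=7: H{sin(7t)}=-cos(7t)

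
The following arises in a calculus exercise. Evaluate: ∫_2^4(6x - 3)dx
Step 1: Find antiderivative F(x) = 3x^2 - 3x
Step 2: F(4) - F(2) = 36 - (6) = 30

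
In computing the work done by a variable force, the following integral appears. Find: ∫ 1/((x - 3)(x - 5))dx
Partial fractions: 1/((x-3)(x-5)) = A/(x-3)+B/(x-5)
A = -1/2, B = 1/2
∫ [-1/2· 1/(x-3)+1/2· 1/(x-5)] dx
= (1/2)[ln|x-5| - ln|x-3|]+C

Answer: (1/2)·ln|(x-5)/(x-3)|+C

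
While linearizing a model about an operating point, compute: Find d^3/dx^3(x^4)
Apply power rule 3 times:
d^1: 4x^3
d^2: 12x^2
d^3: 24x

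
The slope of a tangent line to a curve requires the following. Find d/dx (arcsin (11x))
d/dx[arcsin(u)] = u'/√(1-u²), u = 11x, u' = 11

Answer: 11/√(1 - 121x²)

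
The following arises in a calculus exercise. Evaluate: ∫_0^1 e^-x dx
Antiderivative: -e^-x
Evaluate: -(e^-1-1)

Answer: (e^-1-1)/(-1)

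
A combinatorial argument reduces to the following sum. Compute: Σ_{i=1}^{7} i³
Using formula: Σ i^3=[n(n+1)/2]²=[7·8/2]²=784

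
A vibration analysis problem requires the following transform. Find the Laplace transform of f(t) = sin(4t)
L{sin(wt)} = w/(s² + w²)
L{sin(4t)} = 4/(s² + 16)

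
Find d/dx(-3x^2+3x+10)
Power rule: d/dx(ax^n)=n·a·x^(n-1)
Term by term: -6·x + 3

Answer: -6x + 3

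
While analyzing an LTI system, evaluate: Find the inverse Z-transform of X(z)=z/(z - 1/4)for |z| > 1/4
Standard pair: z/(z-a) <-> a^n*u[n] for causal signals
With a=1/4: x[n]=(1/4)^n*u[n]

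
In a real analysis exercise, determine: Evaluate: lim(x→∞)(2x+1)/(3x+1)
Divide numerator and denominator by x:
lim (2+1/x)/(3+1/x) = 2/3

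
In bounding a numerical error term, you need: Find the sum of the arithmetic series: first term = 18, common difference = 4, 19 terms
Last term: a_n=18 + (19 - 1)·4=90
Sum=n(a_1 + a_n)/2=19(18 + 90)/2=1026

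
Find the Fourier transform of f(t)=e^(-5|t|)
Using the standard pair: F{e^(-a|t|)} = 2a/(a^2+omega^2)
With a = 5: F(omega) = 10/(25+omega^2)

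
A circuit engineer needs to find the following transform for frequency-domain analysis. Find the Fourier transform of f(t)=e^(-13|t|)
Using the standard pair: F{e^(-a|t|)}=2a/(a^2+omega^2)
With a=13: F(omega)=26/(169+omega^2)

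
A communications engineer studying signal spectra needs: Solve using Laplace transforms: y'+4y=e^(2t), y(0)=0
Take L: sY - 0 + 4Y=1/(s-2)
Y(s + 4)=1/(s-2) + 0
Y=1/((s-2)(s + 4)) + 0/(s + 4)
Partial fractions: 1/((s-2)(s + 4))=(1/6)/(s-2) - (1/6)/(s + 4)
So Y=(1/6)/(s-2) - (1/6)/(s + 4)
Inverse Laplace transform (L^(-1){1/(s-2)}=e^(2t), L^(-1){1/(s + 4)}=e^(-4t)):

Answer: y(t)=(1/6)·e^(2t) - (1/6)·e^(-4t)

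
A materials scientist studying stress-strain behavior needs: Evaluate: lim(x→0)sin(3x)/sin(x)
sin(u) ≈ u for small u:
sin(3x)/sin(x) ≈ 3x/(x) = 3/1

Answer: 3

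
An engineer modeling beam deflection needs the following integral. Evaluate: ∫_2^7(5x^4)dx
Step 1: Find antiderivative F(x) = x^5
Step 2: F(7) - F(2) = 16807 - (32) = 16775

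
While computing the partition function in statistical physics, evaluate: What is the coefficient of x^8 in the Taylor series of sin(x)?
sin(x) has only odd powers. Coefficient of x^8 = 0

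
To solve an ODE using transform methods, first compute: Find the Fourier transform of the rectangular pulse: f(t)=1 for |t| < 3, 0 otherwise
F(omega) = integral from -3 to 3 of e^(-j*omega*t) dt
= 2*sin(3*omega)/omega = 6*sinc(3*omega/pi)

Answer: 2*sin(3*omega)/omega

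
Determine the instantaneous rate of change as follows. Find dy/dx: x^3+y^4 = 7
Differentiate: 3x^2 + 4y^3·(dy/dx) = 0
dy/dx = -3x^2/(4y^3)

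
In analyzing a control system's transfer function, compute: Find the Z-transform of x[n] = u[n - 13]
Using the time-shift property: Z{u[n-13]}=z^(-13)*z/(z-1)
=z^(-12)/(z-1)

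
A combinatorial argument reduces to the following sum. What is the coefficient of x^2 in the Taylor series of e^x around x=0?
Taylor series of e^x=Σ x^n/n!
Coefficient of x^2=1/2!=1/2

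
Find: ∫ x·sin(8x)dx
By parts: u=x, dv=sin(8x) dx
du=dx, v=-cos(8x)/8
=-x·cos(8x)/8+sin(8x)/8²+C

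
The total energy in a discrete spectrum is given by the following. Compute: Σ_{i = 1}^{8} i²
Using formula: Σ i^2=n(n + 1)(2n + 1)/6=8·9·17/6=204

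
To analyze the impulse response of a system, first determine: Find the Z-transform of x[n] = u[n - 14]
Using the time-shift property: Z{u[n-14]}=z^(-14)*z/(z-1)
=z^(-13)/(z-1)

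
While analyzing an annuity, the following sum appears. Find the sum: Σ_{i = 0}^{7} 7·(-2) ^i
Geometric series: S = a(1 - r^n)/(1 - r)
a = 7, r = -2, n = 8
S = 7(1-256)/3 = -595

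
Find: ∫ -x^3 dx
Using power rule: ∫ -x^3 dx=-1/4 x^4 + C=(-1/4)x^4 + C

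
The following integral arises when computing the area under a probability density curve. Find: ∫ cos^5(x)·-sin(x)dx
Let u=cos(x), du=-sin(x) dx
∫ u^5 du=u^6/6+C

Answer: cos^6(x)/6+C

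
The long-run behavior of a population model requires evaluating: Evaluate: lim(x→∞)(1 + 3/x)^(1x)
Rewrite as [(1 + 3/x)^x]^1.
lim(1 + 3/x)^x = e^3, so limit = (e^3)^1 = e^3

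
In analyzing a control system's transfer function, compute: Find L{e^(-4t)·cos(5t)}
First shifting: L{e^(at)f(t)} = F(s-a)
L{cos(5t)} = s/(s² + 25)
Shift: (s + 4)/((s + 4)² + 25)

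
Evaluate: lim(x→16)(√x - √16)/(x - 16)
Multiply by conjugate (√x + √16)/(√x + √16):
= (x - 16)/((x - 16)(√x + √16)) = 1/(√x + √16)
As x → 16: 1/(2√16)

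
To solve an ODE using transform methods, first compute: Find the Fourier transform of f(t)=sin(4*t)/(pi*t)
sin(W*t)/(pi*t)=(W/pi)*sinc(W*t/pi) is the impulse response of the ideal low-pass filter with cutoff W (here W=4).
Its Fourier transform is a rectangular function:
F(omega)=1 for |omega| < 4, 0 otherwise

Answer: rect(omega/8) [i.e., 1 for |omega| < 4, 0 otherwise]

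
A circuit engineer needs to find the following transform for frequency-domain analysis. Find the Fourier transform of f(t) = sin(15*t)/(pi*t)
sin(W * t)/(pi * t) = (W/pi) * sinc(W * t/pi) is the impulse response of the ideal low-pass filter with cutoff W (here W = 15).
Its Fourier transform is a rectangular function:
F(omega) = 1 for |omega| < 15, 0 otherwise

Answer: rect(omega/30) [i.e., 1 for |omega| < 15, 0 otherwise]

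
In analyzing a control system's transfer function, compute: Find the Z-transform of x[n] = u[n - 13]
Using the time-shift property: Z{u[n-13]}=z^(-13) * z/(z-1)
=z^(-12)/(z-1)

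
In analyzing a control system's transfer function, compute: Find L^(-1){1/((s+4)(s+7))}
Partial fractions: 1/((s+4)(s+7)) = A/(s+4)+B/(s+7)
Cover-up: A = 1/(s+7)|_{s = -4} = 1/3; B = 1/(s+4)|_{s = -7} = -1/3
L^(-1) = (1/3)e^(-4t) - (1/3)e^(-7t)

Answer: (1/3)(e^(-4t) - e^(-7t))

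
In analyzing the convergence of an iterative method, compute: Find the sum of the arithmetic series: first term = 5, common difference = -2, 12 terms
Last term: a_n = 5+(12-1)·-2 = -17
Sum = n(a_1+a_n)/2 = 12(5+(-17))/2 = -72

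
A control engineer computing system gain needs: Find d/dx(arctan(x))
d/dx[arctan(u)]=u'/(1 + u²), u=x, u'=1

Answer: 1/(1 + x²)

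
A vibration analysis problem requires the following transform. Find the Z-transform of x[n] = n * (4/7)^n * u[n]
Using the property Z{n * a^n * u[n]} = az/(z-a)^2
With a = 4/7: X(z) = (4/7)z/(z - 4/7)^2, |z| > 4/7

Answer: (4/7)z/(z - 4/7)^2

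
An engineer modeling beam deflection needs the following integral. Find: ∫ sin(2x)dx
Using substitution u=2x: ∫ sin(u) du/2=-cos(u)/2 + C

Answer: (-1/2)cos(2x) + C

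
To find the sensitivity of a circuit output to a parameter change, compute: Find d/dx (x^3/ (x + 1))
Quotient rule: (f/g)' = (f'g - fg')/g²
f = x^3, f' = 3x^2
g = x+1, g' = 1

Answer: (3x^2·(x+1) - x^3)/(x+1)²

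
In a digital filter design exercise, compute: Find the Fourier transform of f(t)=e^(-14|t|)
Using the standard pair: F{e^(-a|t|)} = 2a/(a^2+omega^2)
With a = 14: F(omega) = 28/(196+omega^2)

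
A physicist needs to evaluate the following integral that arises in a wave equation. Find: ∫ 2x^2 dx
Using power rule: ∫ 2x^2 dx = 2/3 x^3 + C = (2/3)x^3 + C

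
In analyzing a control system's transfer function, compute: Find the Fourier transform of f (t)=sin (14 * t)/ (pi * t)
sin(W*t)/(pi*t)=(W/pi)*sinc(W*t/pi) is the impulse response of the ideal low-pass filter with cutoff W (here W=14).
Its Fourier transform is a rectangular function:
F(omega)=1 for |omega| < 14, 0 otherwise

Answer: rect(omega/28) [i.e., 1 for |omega| < 14, 0 otherwise]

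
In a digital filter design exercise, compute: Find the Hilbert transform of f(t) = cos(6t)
The Hilbert transform shifts each frequency component by -pi/2.
H{cos(wt)}=sin(wt)
With w=6: H{cos(6t)}=sin(6t)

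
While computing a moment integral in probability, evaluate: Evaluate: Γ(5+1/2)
Γ(n+1/2)=(2n)!√π/(4^n·n!)
=3628800√π/(1024·120)=(945/32)·√π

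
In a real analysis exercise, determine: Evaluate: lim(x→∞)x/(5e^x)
Apply L'Hôpital 1 times (∞/∞ each time):
Eventually get 1!/(5e^x) → 0

Answer: 0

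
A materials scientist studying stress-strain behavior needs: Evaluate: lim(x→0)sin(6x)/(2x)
L'Hôpital (0/0): lim 6cos(6x)/2=6/2

Answer: 3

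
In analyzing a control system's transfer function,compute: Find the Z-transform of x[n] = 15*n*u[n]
Z{n*u[n]} = z/(z-1)^2
By linearity: Z{15*n*u[n]} = 15z/(z-1)^2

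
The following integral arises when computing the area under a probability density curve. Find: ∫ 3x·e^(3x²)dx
Let u = 3x², du = 6x dx
∫ (1/2)e^u du = e^u/2 + C

Answer: e^(3x²)/2 + C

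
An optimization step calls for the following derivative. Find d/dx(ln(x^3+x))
Chain rule: d/dx[ln(u)] = u'/u where u = x^3 + x
u' = 3x^2 + 1

Answer: (3x^2 + 1)/(x^3 + x)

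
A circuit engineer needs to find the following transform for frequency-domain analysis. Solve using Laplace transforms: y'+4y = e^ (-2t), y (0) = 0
Take L: sY - 0+4Y=1/(s+2)
Y(s+4)=1/(s+2)+0
Y=1/((s+2)(s+4))+0/(s+4)
Partial fractions: 1/((s+2)(s+4))=(1/2)/(s+2) - (1/2)/(s+4)
So Y=(1/2)/(s+2) - (1/2)/(s+4)
Inverse Laplace transform (L^(-1){1/(s+2)}=e^(-2t), L^(-1){1/(s+4)}=e^(-4t)):

Answer: y(t)=(1/2)·e^(-2t) - (1/2)·e^(-4t)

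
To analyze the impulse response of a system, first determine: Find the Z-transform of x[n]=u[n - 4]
Using the time-shift property: Z{u[n-4]} = z^(-4)*z/(z-1)
= z^(-3)/(z-1)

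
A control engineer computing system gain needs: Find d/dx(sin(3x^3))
Chain rule: d/dx[sin(u)]=cos(u)·u' where u=3x^3
u'=9x^2

Answer: 9x^2·cos(3x^3)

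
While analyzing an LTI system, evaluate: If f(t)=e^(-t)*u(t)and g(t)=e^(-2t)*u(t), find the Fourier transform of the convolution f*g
By the convolution theorem: F{f * g} = F(omega) * G(omega)
F(omega) = 1/(1+j * omega), G(omega) = 1/(2+j * omega)
F{f * g} = 1/((1+j * omega)(2+j * omega))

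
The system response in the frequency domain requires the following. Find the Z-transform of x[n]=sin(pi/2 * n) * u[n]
Z{sin(w0 * n) * u[n]} = z * sin(w0)/(z^2-2z * cos(w0)+1)
With w0 = pi/2: X(z) = z * sin(pi/2)/(z^2-2z * cos(pi/2)+1)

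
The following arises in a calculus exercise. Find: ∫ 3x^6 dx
Using power rule: ∫ 3x^6 dx=3/7 x^7+C=(3/7)x^7+C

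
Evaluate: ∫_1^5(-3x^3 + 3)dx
Step 1: Find antiderivative F(x) = (-3/4)x^4+3x
Step 2: F(5) - F(1) = -1815/4 - (9/4) = -456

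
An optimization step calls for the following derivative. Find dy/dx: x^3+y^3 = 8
Differentiate: 3x^2+3y^2·(dy/dx) = 0
dy/dx = -3x^2/(3y^2)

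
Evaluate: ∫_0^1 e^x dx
Antiderivative: e^x
Evaluate: (e^1-1)

Answer: e^1-1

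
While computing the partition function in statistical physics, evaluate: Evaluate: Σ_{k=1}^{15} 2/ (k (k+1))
Partial fractions: 2/(k(k + 1))=2/k - 2/(k + 1)
Telescoping sum: 2(1 - 1/16)=2·15/16

Answer: 15/8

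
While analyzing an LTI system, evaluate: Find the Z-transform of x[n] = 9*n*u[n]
Z{n*u[n]}=z/(z-1)^2
By linearity: Z{9*n*u[n]}=9z/(z-1)^2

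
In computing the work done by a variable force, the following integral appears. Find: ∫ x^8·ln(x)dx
By parts: u=ln(x), dv=x^8 dx
du=1/x dx, v=x^9/9
=x^9·ln(x)/9 - ∫ x^8/9 dx
=x^9·ln(x)/9 - x^9/81 + C

Answer: x^9(ln(x)/9 - 1/81) + C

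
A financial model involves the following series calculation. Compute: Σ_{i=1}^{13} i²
Using formula: Σ i^2 = n(n + 1)(2n + 1)/6 = 13·14·27/6 = 819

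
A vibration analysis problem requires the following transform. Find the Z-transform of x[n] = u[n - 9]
Using the time-shift property: Z{u[n-9]} = z^(-9) * z/(z-1)
= z^(-8)/(z-1)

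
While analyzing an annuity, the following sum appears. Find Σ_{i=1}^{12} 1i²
=1·n(n + 1)(2n + 1)/6=1·12·13·25/6=650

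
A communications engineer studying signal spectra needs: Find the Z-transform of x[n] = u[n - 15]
Using the time-shift property: Z{u[n-15]}=z^(-15)*z/(z-1)
=z^(-14)/(z-1)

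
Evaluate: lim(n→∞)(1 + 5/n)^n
This is the definition of e^5: lim(1+5/n)^n = e^5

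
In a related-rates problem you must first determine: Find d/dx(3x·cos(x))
Product rule: (fg)' = f'g + fg'
f = 3x, f' = 3
g = cos(x), g' = -sin(x)

Answer: 3·cos(x) - 3x·sin(x)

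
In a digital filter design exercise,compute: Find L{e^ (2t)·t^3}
First shifting: L{e^(at)f(t)}=F(s-a)
L{t^3}=6/s^4
Shift s → s-2: 6/(s-2)^4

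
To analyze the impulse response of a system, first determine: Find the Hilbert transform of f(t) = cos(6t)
The Hilbert transform shifts each frequency component by -pi/2.
H{cos(wt)}=sin(wt)
With w=6: H{cos(6t)}=sin(6t)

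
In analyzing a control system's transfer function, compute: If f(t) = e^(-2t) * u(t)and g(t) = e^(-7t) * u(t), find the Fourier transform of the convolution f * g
By the convolution theorem: F{f * g}=F(omega) * G(omega)
F(omega)=1/(2+j * omega), G(omega)=1/(7+j * omega)
F{f * g}=1/((2+j * omega)(7+j * omega))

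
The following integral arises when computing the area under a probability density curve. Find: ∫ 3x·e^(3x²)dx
Let u = 3x², du = 6x dx
∫ (1/2)e^u du = e^u/2+C

Answer: e^(3x²)/2+C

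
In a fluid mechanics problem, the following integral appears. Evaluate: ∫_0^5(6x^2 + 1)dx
Step 1: Find antiderivative F(x)=2x^3 + x
Step 2: F(5) - F(0)=255 - (0)=255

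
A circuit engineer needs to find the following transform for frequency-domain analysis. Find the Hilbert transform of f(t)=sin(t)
The Hilbert transform shifts each frequency component by -pi/2.
H{sin(wt)} = -cos(wt)
With w = 1: H{sin(t)} = -cos(t)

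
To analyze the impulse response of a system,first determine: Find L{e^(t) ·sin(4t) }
First shifting: L{e^(at)f(t)} = F(s-a)
L{sin(4t)} = 4/(s² + 16)
Shift: 4/((s-1)² + 16)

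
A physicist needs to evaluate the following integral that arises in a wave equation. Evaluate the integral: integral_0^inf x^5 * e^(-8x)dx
This is a Gamma integral. Substitute u = 8x (du = 8 dx):
integral_0^inf x^5*e^(-8x) dx = (1/8^6) integral_0^inf u^5*e^(-u) du
= Gamma(6)/8^6 = 5!/8^6 = 120/262144

Answer: 15/32768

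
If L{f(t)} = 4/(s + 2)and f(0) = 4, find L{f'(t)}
L{f'(t)}=s·F(s) - f(0)=4s/(s+2)-4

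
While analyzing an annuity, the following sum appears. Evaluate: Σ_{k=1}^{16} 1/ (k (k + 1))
Partial fractions: 1/(k(k + 1)) = 1/k - 1/(k + 1)
Telescoping sum: 1(1 - 1/17) = 1·16/17

Answer: 16/17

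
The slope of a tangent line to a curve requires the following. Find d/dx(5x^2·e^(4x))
Product rule: (fg)'=f'g + fg'
f=5x^2, f'=10x
g=e^(4x), g'=4·e^(4x)

Answer: 10x·e^(4x) + 20x^2·e^(4x)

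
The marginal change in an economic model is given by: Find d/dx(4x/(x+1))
Quotient rule: (f/g)' = (f'g - fg')/g²
f = 4x, f' = 4
g = x + 1, g' = 1

Answer: (4·(x + 1) - 4x)/(x + 1)²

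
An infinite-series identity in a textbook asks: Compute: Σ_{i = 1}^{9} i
Using formula: Σ i^1 = n(n + 1)/2 = 9·10/2 = 45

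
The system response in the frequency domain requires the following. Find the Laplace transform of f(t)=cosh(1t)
L{cosh(at)}=s/(s²-a²)
L{cosh(1t)}=s/(s²-1)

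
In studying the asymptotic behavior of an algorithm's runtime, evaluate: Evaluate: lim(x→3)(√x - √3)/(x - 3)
Multiply by conjugate (√x + √3)/(√x + √3):
=(x - 3)/((x - 3)(√x + √3))=1/(√x + √3)
As x → 3: 1/(2√3)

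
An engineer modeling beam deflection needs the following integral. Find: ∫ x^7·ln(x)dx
By parts: u = ln(x), dv = x^7 dx
du = 1/x dx, v = x^8/8
= x^8·ln(x)/8 - ∫ x^7/8 dx
= x^8·ln(x)/8 - x^8/64 + C

Answer: x^8(ln(x)/8 - 1/64) + C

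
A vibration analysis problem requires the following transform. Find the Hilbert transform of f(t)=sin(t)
The Hilbert transform shifts each frequency component by -pi/2.
H{sin(wt)}=-cos(wt)
With w=1: H{sin(t)}=-cos(t)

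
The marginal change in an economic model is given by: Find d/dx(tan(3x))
Chain rule: d/dx[tan(u)] = sec²(u)·u' where u = 3x
u' = 3

Answer: 3·sec²(3x)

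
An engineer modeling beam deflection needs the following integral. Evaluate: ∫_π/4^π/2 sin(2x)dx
Antiderivative: -cos(2x)/2
Evaluate at bounds: [-cos(2·π/2)/2] - [-cos(2·π/4)/2]
= (-(-1)+(0))/2 = 1/2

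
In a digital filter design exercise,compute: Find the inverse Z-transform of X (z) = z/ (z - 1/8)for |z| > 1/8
Standard pair: z/(z-a) <-> a^n * u[n] for causal signals
With a=1/8: x[n]=(1/8)^n * u[n]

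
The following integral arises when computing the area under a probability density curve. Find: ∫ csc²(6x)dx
Since d/dx[-cot(6x)]=6csc²(6x), integral=-cot(6x)/6+C

Answer: (-1/6)cot(6x)+C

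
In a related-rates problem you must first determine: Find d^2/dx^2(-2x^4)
Apply power rule 2 times:
d^1: -8x^3
d^2: -24x^2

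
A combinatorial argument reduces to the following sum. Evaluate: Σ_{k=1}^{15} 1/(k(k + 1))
Partial fractions: 1/(k(k+1)) = 1/k - 1/(k+1)
Telescoping sum: 1(1-1/16) = 1·15/16

Answer: 15/16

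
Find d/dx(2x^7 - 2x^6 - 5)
Power rule: d/dx(ax^n)=n·a·x^(n-1)
Term by term: 14·x^6 - 12·x^5

Answer: 14x^6 - 12x^5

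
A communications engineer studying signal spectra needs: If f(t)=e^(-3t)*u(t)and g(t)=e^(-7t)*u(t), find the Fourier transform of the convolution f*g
By the convolution theorem: F{f*g}=F(omega)*G(omega)
F(omega)=1/(3 + j*omega), G(omega)=1/(7 + j*omega)
F{f*g}=1/((3 + j*omega)(7 + j*omega))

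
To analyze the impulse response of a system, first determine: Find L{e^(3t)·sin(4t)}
First shifting: L{e^(at)f(t)}=F(s-a)
L{sin(4t)}=4/(s² + 16)
Shift: 4/((s-3)² + 16)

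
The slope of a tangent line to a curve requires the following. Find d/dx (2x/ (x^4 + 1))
Quotient rule: (f/g)' = (f'g - fg')/g²
f = 2x, f' = 2
g = x^4+1, g' = 4x^3

Answer: (2·(x^4+1)-8x^4)/(x^4+1)²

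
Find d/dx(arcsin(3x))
d/dx[arcsin(u)]=u'/√(1-u²), u=3x, u'=3

Answer: 3/√(1 - 9x²)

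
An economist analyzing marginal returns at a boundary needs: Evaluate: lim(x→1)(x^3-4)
Polynomial is continuous, so substitute x=1:
1·1^3 - 4=-3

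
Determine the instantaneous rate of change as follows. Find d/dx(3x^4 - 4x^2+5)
Power rule: d/dx(ax^n)=n·a·x^(n-1)
Term by term: 12·x^3-8·x

Answer: 12x^3-8x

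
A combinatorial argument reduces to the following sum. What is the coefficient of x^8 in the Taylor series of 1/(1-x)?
1/(1-x)=Σ x^n for |x|<1
All coefficients are 1

Answer: 1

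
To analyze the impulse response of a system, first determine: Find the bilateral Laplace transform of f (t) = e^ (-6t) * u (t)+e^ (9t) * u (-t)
For e^(-6t)*u(t): L = 1/(s + 6), Re(s) > -6
For e^(9t)*u(-t): L = -1/(s-9), Re(s) < 9
Combined: F(s) = 1/(s + 6) - 1/(s-9), -6 < Re(s) < 9

Answer: 1/(s + 6) - 1/(s-9), ROC: -6 < Re(s) < 9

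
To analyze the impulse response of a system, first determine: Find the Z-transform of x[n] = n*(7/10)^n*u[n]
Using the property Z{n * a^n * u[n]} = az/(z-a)^2
With a = 7/10: X(z) = (7/10)z/(z - 7/10)^2, |z| > 7/10

Answer: (7/10)z/(z - 7/10)^2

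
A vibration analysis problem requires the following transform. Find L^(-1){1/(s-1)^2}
L^(-1){1/(s-a)^n}=t^(n-1)·e^(at)/(n-1)!
Here a=1, n=2: t^1·e^(t)/1

Answer: t·e^(t)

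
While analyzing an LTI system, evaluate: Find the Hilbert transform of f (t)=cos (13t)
The Hilbert transform shifts each frequency component by -pi/2.
H{cos(wt)} = sin(wt)
With w = 13: H{cos(13t)} = sin(13t)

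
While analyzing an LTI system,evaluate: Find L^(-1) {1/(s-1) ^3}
L^(-1){1/(s-a)^n} = t^(n-1)·e^(at)/(n-1)!
Here a = 1, n = 3: t^2·e^(t)/2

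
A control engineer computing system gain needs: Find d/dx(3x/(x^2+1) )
Quotient rule: (f/g)' = (f'g - fg')/g²
f = 3x, f' = 3
g = x^2+1, g' = 2x

Answer: (3·(x^2+1)-6x^2)/(x^2+1)²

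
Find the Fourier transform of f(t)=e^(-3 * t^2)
The Fourier transform of a Gaussian e^(-a*t^2) is sqrt(pi/a)*e^(-omega^2/(4a)).
With a = 3: F(omega) = sqrt(pi/3)*e^(-omega^2/12)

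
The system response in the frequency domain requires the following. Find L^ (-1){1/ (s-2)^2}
L^(-1){1/(s-a)^n} = t^(n-1)·e^(at)/(n-1)!
Here a = 2, n = 2: t^1·e^(2t)/1

Answer: t·e^(2t)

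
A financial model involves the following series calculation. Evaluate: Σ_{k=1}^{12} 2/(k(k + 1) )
Partial fractions: 2/(k(k + 1)) = 2/k - 2/(k + 1)
Telescoping sum: 2(1 - 1/13) = 2·12/13

Answer: 24/13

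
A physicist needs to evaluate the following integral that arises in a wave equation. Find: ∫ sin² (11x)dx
Using identity sin²(u)=(1 - cos(2u))/2:
∫ (1 - cos(22x))/2 dx=x/2 - sin(22x)/44+C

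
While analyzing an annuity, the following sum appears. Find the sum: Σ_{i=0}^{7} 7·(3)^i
Geometric series: S=a(1 - r^n)/(1 - r)
a=7, r=3, n=8
S=7(1 - 6561)/-2=22960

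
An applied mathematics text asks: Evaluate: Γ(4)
Γ(n)=(n-1)! for positive integers
Γ(4)=3!=6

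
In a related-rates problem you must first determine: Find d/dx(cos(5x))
Chain rule: d/dx[cos(u)]=-sin(u)·u' where u=5x
u'=5

Answer: -5·sin(5x)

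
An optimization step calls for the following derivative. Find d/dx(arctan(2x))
d/dx[arctan(u)]=u'/(1 + u²), u=2x, u'=2

Answer: 2/(1 + 4x²)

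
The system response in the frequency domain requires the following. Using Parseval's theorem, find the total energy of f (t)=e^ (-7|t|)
Parseval's theorem: E = integral |f(t)|^2 dt = (1/2pi) integral |F(omega)|^2 domega
E = integral_{-inf}^{inf} e^(-14|t|) dt = 2*integral_0^inf e^(-14t) dt = 2/(2*7) = 1/7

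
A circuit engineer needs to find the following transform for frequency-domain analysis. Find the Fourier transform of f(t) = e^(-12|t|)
Using the standard pair: F{e^(-a|t|)} = 2a/(a^2 + omega^2)
With a = 12: F(omega) = 24/(144 + omega^2)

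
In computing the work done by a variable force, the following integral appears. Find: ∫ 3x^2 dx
Using power rule: ∫ 3x^2 dx = 3/3 x^3+C = x^3+C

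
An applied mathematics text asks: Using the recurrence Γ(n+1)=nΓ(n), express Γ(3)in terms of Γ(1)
Γ(3)=2Γ(2)=2·1Γ(1)=...=2!·Γ(1)=2·Γ(1)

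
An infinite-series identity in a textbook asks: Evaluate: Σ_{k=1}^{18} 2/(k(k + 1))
Partial fractions: 2/(k(k+1)) = 2/k - 2/(k+1)
Telescoping sum: 2(1-1/19) = 2·18/19

Answer: 36/19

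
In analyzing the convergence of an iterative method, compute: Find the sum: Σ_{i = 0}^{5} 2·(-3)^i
Geometric series: S = a(1 - r^n)/(1 - r)
a = 2, r = -3, n = 6
S = 2(1-729)/4 = -364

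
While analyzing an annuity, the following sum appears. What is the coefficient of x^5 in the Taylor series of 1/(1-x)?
1/(1-x)=Σ x^n for |x|<1
All coefficients are 1

Answer: 1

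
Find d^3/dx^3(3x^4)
Apply power rule 3 times:
d^1: 12x^3
d^2: 36x^2
d^3: 72x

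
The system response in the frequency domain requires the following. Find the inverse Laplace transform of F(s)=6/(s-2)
L^(-1){6/(s-a)}=c·e^(at)
Here a=2, c=6

Answer: 6e^(2t)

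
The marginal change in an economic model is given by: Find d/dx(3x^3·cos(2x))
Product rule: (fg)' = f'g+fg'
f = 3x^3, f' = 9x^2
g = cos(2x), g' = -2·sin(2x)

Answer: 9x^2·cos(2x)-6x^3·sin(2x)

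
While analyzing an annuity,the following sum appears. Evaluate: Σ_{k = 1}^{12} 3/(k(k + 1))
Partial fractions: 3/(k(k+1)) = 3/k - 3/(k+1)
Telescoping sum: 3(1-1/13) = 3·12/13

Answer: 36/13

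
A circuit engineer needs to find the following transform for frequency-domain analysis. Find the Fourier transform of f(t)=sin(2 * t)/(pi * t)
sin(W*t)/(pi*t)=(W/pi)*sinc(W*t/pi) is the impulse response of the ideal low-pass filter with cutoff W (here W=2).
Its Fourier transform is a rectangular function:
F(omega)=1 for |omega| < 2, 0 otherwise

Answer: rect(omega/4) [i.e., 1 for |omega| < 2, 0 otherwise]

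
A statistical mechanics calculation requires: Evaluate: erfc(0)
erfc(x)=1 - erf(x); erfc(0)=1 - erf(0)=1-0=1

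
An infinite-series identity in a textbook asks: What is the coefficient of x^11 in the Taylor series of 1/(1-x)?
1/(1-x)=Σ x^n for |x|<1
All coefficients are 1

Answer: 1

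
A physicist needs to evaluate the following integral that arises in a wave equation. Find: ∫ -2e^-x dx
Since d/dx[e^-x] = - e^-x, we get 2e^-x+C

Answer: 2e^-x+C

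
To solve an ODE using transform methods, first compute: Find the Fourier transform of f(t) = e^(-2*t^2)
The Fourier transform of a Gaussian e^(-a*t^2) is sqrt(pi/a)*e^(-omega^2/(4a)).
With a=2: F(omega)=sqrt(pi/2)*e^(-omega^2/8)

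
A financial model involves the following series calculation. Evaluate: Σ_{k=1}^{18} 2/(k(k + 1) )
Partial fractions: 2/(k(k + 1))=2/k - 2/(k + 1)
Telescoping sum: 2(1 - 1/19)=2·18/19

Answer: 36/19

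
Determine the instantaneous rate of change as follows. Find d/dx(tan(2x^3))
Chain rule: d/dx[tan(u)] = sec²(u)·u' where u = 2x^3
u' = 6x^2

Answer: 6x^2·sec²(2x^3)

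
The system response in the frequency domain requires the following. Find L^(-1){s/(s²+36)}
L^(-1){s/(s² + w²)} = cos(wt)
Here w = 6

Answer: cos(6t)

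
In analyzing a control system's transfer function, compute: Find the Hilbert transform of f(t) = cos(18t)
The Hilbert transform shifts each frequency component by -pi/2.
H{cos(wt)} = sin(wt)
With w = 18: H{cos(18t)} = sin(18t)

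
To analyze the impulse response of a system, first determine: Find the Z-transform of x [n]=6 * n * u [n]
Z{n*u[n]}=z/(z-1)^2
By linearity: Z{6*n*u[n]}=6z/(z-1)^2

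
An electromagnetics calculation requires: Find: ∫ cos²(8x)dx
Using identity cos²(u) = (1+cos(2u))/2:
∫ (1+cos(16x))/2 dx = x/2+sin(16x)/32+C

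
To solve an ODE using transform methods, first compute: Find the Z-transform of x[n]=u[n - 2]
Using the time-shift property: Z{u[n-2]}=z^(-2) * z/(z-1)
=z^(-1)/(z-1)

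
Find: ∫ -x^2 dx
Using power rule: ∫ -x^2 dx = -1/3 x^3+C = (-1/3)x^3+C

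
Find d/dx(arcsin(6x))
d/dx[arcsin(u)] = u'/√(1-u²), u = 6x, u' = 6

Answer: 6/√(1 - 36x²)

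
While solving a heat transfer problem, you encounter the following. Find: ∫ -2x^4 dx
Using power rule: ∫ -2x^4 dx=-2/5 x^5 + C=(-2/5)x^5 + C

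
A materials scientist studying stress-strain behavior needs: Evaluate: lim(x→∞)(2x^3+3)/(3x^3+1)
Divide numerator and denominator by x^3:
lim (2+3/x^3)/(3+1/x^3)=2/3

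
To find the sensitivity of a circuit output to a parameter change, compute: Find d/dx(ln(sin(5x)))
Chain rule: d/dx[ln(u)]=u'/u where u=sin(5x)
u'=5cos(5x)

Answer: (5cos(5x))/(sin(5x))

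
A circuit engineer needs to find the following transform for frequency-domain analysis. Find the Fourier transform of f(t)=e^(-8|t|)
Using the standard pair: F{e^(-a|t|)}=2a/(a^2 + omega^2)
With a=8: F(omega)=16/(64 + omega^2)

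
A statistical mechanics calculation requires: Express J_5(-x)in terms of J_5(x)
For integer n: J_n(-x) = (-1)^n J_n(x)
With n = 5: J_5(-x) = (-1)^5 J_5(x) = -J_5(x)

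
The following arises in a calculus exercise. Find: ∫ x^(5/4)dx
Power rule: ∫ x^(5/4) dx = x^(9/4)/(9/4) + C

Answer: (4/9)·x^(9/4) + C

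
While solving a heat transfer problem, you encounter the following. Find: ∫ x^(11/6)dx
Power rule: ∫ x^(11/6) dx=x^(17/6)/(17/6) + C

Answer: (6/17)·x^(17/6) + C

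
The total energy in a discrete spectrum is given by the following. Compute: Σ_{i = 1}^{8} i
Using formula: Σ i^1=n(n+1)/2=8·9/2=36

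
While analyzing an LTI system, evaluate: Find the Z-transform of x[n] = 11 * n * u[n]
Z{n * u[n]} = z/(z-1)^2
By linearity: Z{11 * n * u[n]} = 11z/(z-1)^2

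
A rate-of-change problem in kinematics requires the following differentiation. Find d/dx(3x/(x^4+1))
Quotient rule: (f/g)'=(f'g - fg')/g²
f=3x, f'=3
g=x^4 + 1, g'=4x^3

Answer: (3·(x^4 + 1) - 12x^4)/(x^4 + 1)²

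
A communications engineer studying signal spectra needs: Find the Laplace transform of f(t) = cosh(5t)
L{cosh(at)}=s/(s²-a²)
L{cosh(5t)}=s/(s²-25)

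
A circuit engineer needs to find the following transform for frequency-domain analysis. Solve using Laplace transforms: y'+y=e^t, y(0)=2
Take L: sY - 2 + Y=1/(s-1)
Y(s + 1)=1/(s-1) + 2
Y=1/((s-1)(s + 1)) + 2/(s + 1)
Partial fractions: 1/((s-1)(s + 1))=(1/2)/(s-1) - (1/2)/(s + 1)
So Y=(1/2)/(s-1) + (3/2)/(s + 1)
Inverse Laplace transform (L^(-1){1/(s-1)}=e^t, L^(-1){1/(s + 1)}=e^(-t)):

Answer: y(t)=(1/2)·e^t + (3/2)·e^(-t)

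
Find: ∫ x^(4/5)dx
Power rule: ∫ x^(4/5) dx=x^(9/5)/(9/5) + C

Answer: (5/9)·x^(9/5) + C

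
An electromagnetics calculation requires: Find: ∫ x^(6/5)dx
Power rule: ∫ x^(6/5) dx=x^(11/5)/(11/5) + C

Answer: (5/11)·x^(11/5) + C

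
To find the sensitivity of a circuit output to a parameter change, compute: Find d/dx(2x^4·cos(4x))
Product rule: (fg)' = f'g + fg'
f = 2x^4, f' = 8x^3
g = cos(4x), g' = -4·sin(4x)

Answer: 8x^3·cos(4x) - 8x^4·sin(4x)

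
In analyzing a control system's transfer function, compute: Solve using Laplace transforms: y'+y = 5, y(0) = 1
Take L of both sides: sY(s)-1+Y(s)=5/s
Y(s)(s+1)=5/s+1
Y(s)=5/(s(s+1))+1/(s+1)
Partial fractions: 5/(s(s+1))=5/s - 5/(s+1)
So Y(s)=5/s - 4/(s+1)
Inverse transform (L^(-1){1/s}=1, L^(-1){1/(s+1)}=e^(-t)):

Answer: y(t)=5-4·e^(-t)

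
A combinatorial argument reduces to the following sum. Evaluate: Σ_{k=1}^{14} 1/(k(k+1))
Partial fractions: 1/(k(k+1)) = 1/k - 1/(k+1)
Telescoping sum: 1(1-1/15) = 1·14/15

Answer: 14/15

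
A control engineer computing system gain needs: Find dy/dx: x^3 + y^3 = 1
Differentiate: 3x^2 + 3y^2·(dy/dx) = 0
dy/dx = -3x^2/(3y^2)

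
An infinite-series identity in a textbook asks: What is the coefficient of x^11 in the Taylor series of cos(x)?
cos(x) has only even powers. Coefficient of x^11 = 0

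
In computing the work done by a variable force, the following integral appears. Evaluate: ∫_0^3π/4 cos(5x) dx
Antiderivative: sin(5x)/5
Evaluate at bounds: [sin(5·3π/4)/5] - [sin(5·0)/5]
=((-√2/2) - (0))/5=-√2/10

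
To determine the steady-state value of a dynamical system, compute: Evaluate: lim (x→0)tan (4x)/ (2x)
tan(u) ≈ u for small u:
tan(4x)/(2x) ≈ 4x/(2x)=4/2

Answer: 2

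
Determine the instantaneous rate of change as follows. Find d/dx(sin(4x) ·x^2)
Product rule: (fg)'=f'g+fg'
f=sin(4x), f'=4·cos(4x)
g=x^2, g'=2x

Answer: 4·cos(4x)·x^2+2·sin(4x)·x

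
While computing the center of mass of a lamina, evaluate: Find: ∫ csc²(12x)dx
Since d/dx[-cot(12x)]=12csc²(12x), integral=-cot(12x)/12+C

Answer: (-1/12)cot(12x)+C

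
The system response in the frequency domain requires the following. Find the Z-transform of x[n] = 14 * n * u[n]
Z{n*u[n]}=z/(z-1)^2
By linearity: Z{14*n*u[n]}=14z/(z-1)^2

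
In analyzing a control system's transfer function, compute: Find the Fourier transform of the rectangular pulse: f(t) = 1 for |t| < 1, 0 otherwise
F(omega)=integral from -1 to 1 of e^(-j*omega*t) dt
=2*sin(1*omega)/omega=2*sinc(1*omega/pi)

Answer: 2*sin(1*omega)/omega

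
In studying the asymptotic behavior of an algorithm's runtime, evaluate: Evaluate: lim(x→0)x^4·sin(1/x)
Squeeze theorem: -|x^4| ≤ x^4·sin(1/x) ≤ |x^4|
Since x^4 → 0 as x → 0, by squeeze theorem the limit is 0

Answer: 0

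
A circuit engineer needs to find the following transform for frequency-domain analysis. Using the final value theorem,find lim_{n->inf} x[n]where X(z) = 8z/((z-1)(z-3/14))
Final value theorem: lim x[n]=lim_{z->1} (z-1)*X(z)
(z-1)*X(z)=8z/(z-3/14)
As z->1: 8/(1-3/14)=8/(11/14)=112/11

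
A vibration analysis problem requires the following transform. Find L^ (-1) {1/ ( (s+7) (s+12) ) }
Partial fractions: 1/((s+7)(s+12))=A/(s+7)+B/(s+12)
Cover-up: A=1/(s+12)|_{s=-7}=1/5; B=1/(s+7)|_{s=-12}=-1/5
L^(-1)=(1/5)e^(-7t) - (1/5)e^(-12t)

Answer: (1/5)(e^(-7t) - e^(-12t))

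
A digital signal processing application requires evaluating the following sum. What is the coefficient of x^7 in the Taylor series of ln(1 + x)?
ln(1 + x) = Σ (-1)^(n + 1) x^n/n
Coefficient of x^7 = (-1)^8/7 = 1/7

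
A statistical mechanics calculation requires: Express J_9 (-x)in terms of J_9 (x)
For integer n: J_n(-x) = (-1)^n J_n(x)
With n = 9: J_9(-x) = (-1)^9 J_9(x) = -J_9(x)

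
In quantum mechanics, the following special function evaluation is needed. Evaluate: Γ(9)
Γ(n) = (n-1)! for positive integers
Γ(9) = 8! = 40320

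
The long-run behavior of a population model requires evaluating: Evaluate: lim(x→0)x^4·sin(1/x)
Squeeze theorem: -|x^4| ≤ x^4·sin(1/x) ≤ |x^4|
Since x^4 → 0 as x → 0, by squeeze theorem the limit is 0

Answer: 0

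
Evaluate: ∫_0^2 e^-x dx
Antiderivative: -e^-x
Evaluate: -(e^-2-1)

Answer: (e^-2-1)/(-1)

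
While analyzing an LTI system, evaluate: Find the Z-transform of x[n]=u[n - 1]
Using the time-shift property: Z{u[n-1]}=z^(-1)*z/(z-1)
=z^(0)/(z-1)

Answer: 1/(z-1)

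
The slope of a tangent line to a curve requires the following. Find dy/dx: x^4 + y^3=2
Differentiate: 4x^3+3y^2·(dy/dx)=0
dy/dx=-4x^3/(3y^2)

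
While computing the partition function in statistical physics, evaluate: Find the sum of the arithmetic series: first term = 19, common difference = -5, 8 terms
Last term: a_n = 19 + (8 - 1)·-5 = -16
Sum = n(a_1 + a_n)/2 = 8(19 + (-16))/2 = 12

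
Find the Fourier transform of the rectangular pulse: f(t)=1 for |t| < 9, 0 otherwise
F(omega)=integral from -9 to 9 of e^(-j*omega*t) dt
=2*sin(9*omega)/omega=18*sinc(9*omega/pi)

Answer: 2*sin(9*omega)/omega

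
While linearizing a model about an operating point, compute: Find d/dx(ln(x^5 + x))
Chain rule: d/dx[ln(u)]=u'/u where u=x^5 + x
u'=5x^4 + 1

Answer: (5x^4 + 1)/(x^5 + x)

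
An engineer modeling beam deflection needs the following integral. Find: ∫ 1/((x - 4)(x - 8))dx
Partial fractions: 1/((x-4)(x-8))=A/(x-4)+B/(x-8)
A=-1/4, B=1/4
∫ [-1/4· 1/(x-4)+1/4· 1/(x-8)] dx
=(1/4)[ln|x-8| - ln|x-4|]+C

Answer: (1/4)·ln|(x-8)/(x-4)|+C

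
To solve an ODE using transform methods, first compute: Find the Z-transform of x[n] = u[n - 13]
Using the time-shift property: Z{u[n-13]} = z^(-13) * z/(z-1)
= z^(-12)/(z-1)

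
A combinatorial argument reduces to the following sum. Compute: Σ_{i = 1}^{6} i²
Using formula: Σ i^2=n(n+1)(2n+1)/6=6·7·13/6=91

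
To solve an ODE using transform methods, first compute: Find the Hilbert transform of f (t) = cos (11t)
The Hilbert transform shifts each frequency component by -pi/2.
H{cos(wt)}=sin(wt)
With w=11: H{cos(11t)}=sin(11t)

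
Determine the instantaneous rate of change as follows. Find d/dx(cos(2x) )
Chain rule: d/dx[cos(u)] = -sin(u)·u' where u = 2x
u' = 2

Answer: -2·sin(2x)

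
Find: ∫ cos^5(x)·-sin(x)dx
Let u = cos(x), du = -sin(x) dx
∫ u^5 du = u^6/6 + C

Answer: cos^6(x)/6 + C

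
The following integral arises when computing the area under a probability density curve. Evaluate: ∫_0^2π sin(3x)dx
Antiderivative: -cos(3x)/3
Evaluate at bounds: [-cos(3·2π)/3] - [-cos(3·0)/3]
= (-(1)+(1))/3 = 0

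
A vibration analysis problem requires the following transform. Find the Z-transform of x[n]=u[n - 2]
Using the time-shift property: Z{u[n-2]}=z^(-2) * z/(z-1)
=z^(-1)/(z-1)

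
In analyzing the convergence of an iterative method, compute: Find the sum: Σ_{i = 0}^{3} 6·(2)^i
Geometric series: S = a(1 - r^n)/(1 - r)
a = 6, r = 2, n = 4
S = 6(1 - 16)/-1 = 90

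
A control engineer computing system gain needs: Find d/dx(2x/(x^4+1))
Quotient rule: (f/g)'=(f'g - fg')/g²
f=2x, f'=2
g=x^4 + 1, g'=4x^3

Answer: (2·(x^4 + 1) - 8x^4)/(x^4 + 1)²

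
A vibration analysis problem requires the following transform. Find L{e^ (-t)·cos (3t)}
First shifting: L{e^(at)f(t)}=F(s-a)
L{cos(3t)}=s/(s²+9)
Shift: (s+1)/((s+1)²+9)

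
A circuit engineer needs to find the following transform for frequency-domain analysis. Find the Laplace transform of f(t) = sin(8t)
L{sin(wt)} = w/(s²+w²)
L{sin(8t)} = 8/(s²+64)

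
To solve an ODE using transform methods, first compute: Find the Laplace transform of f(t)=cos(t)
L{cos(wt)}=s/(s² + w²)
L{cos(t)}=s/(s² + 1)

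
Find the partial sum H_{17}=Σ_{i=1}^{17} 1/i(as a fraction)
H_17 = 1 + 1/2 + 1/3 + ... + 1/17
= 42142223/12252240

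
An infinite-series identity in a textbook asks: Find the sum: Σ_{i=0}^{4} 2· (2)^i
Geometric series: S=a(1 - r^n)/(1 - r)
a=2, r=2, n=5
S=2(1-32)/-1=62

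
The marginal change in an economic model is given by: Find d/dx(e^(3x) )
Chain rule: d/dx[e^u] = e^u · u' where u = 3x
u' = 3

Answer: 3·e^(3x)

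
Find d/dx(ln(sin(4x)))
Chain rule: d/dx[ln(u)]=u'/u where u=sin(4x)
u'=4cos(4x)

Answer: (4cos(4x))/(sin(4x))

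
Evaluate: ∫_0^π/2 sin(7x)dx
Antiderivative: -cos(7x)/7
Evaluate at bounds: [-cos(7·π/2)/7] - [-cos(7·0)/7]
=(-(0) + (1))/7=1/7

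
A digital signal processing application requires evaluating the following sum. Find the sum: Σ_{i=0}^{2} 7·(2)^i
Geometric series: S=a(1 - r^n)/(1 - r)
a=7, r=2, n=3
S=7(1-8)/-1=49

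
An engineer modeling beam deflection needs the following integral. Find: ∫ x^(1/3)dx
Power rule: ∫ x^(1/3) dx=x^(4/3)/(4/3) + C

Answer: (3/4)·x^(4/3) + C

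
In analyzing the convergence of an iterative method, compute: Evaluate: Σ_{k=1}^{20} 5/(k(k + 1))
Partial fractions: 5/(k(k+1)) = 5/k - 5/(k+1)
Telescoping sum: 5(1-1/21) = 5·20/21

Answer: 100/21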